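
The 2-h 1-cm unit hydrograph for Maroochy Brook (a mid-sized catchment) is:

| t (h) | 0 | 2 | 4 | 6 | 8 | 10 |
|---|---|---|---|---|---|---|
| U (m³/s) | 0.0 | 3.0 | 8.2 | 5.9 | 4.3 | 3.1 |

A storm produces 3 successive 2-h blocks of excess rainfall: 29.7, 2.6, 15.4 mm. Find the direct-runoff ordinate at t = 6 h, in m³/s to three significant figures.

By discrete convolution, Q_j = Σ (P_i / 10 mm) · U_{j−i}.
At t = 6 h (j=3): Q = (29.7/10)·5.9 + (2.6/10)·8.2 + (15.4/10)·3.0 = 24.3 m³/s.

Q ≈ 24.3 m³/s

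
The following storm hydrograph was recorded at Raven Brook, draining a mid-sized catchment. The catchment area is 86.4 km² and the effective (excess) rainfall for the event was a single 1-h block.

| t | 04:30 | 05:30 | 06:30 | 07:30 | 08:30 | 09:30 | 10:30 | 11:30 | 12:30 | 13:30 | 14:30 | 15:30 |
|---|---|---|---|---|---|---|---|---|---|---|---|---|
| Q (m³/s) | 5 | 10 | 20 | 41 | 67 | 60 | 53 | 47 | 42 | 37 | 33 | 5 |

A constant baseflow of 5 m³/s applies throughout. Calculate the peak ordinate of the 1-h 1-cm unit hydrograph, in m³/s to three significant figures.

U_p ≈ 41.3 m³/s

Direct runoff: 0.0, 5.0, 15.0, 36.0, 62.0, 55.0, 48.0, 42.0, 37.0, 32.0, 28.0, 0.0 m³/s; ΣQ_DR = 360.0 m³/s, peak = 62.0 m³/s.
Runoff depth d = ΣQ_DR·Δt / A = 360.0 × 3600 / (86.4 km²) = 15.00 mm.
The 1-cm UH is the DRH scaled by (10 mm)/d, so U_p = 62.0 × 10/15.00 = 41.3 m³/s.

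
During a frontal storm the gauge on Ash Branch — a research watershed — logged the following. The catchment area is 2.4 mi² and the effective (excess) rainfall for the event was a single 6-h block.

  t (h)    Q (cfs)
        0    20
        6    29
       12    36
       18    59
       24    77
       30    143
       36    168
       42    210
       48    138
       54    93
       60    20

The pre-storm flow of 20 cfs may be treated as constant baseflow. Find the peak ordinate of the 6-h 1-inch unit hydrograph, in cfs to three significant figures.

U_p ≈ 63.4 cfs

Direct runoff: 0.0, 9.0, 16.0, 39.0, 57.0, 123.0, 148.0, 190.0, 118.0, 73.0, 0.0 cfs; ΣQ_DR = 773.0 cfs, peak = 190.0 cfs.
Runoff depth d = ΣQ_DR·Δt / A = 773.0 × 21600 / (2.4 mi²) = 2.995 in.
The 1-inch UH is the DRH scaled by (1 in)/d, so U_p = 190.0 × 1/2.995 = 63.4 cfs.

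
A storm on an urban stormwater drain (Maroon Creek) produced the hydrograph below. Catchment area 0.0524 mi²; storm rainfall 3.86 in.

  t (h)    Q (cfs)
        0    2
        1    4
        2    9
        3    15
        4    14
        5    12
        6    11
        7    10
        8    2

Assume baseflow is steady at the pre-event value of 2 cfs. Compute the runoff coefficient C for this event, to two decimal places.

C ≈ 0.47

ΣQ_DR = 61.00 cfs; V = ΣQ_DR·Δt = 2.196 × 10^5 ft³.
Runoff depth d = V / A = 1.804 in.
C = d / P = 1.804 / 3.86 = 0.47.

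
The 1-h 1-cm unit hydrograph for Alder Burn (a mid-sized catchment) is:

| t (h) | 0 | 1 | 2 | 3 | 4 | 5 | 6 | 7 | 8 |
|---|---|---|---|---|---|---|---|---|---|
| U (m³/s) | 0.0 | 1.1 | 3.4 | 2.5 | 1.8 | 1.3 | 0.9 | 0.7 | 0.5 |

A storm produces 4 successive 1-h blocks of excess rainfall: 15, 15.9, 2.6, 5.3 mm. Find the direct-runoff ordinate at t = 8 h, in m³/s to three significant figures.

Q ≈ 2.79 m³/s

By discrete convolution, Q_j = Σ (P_i / 10 mm) · U_{j−i}.
At t = 8 h (j=8): Q = (15/10)·0.5 + (15.9/10)·0.7 + (2.6/10)·0.9 + (5.3/10)·1.3 = 2.79 m³/s.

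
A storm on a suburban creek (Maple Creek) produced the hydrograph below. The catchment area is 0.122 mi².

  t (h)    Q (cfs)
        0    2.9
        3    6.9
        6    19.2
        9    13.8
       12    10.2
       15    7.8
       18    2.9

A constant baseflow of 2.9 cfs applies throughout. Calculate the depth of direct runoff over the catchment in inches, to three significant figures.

d ≈ 1.65 in

Direct runoff: 0.0, 4.0, 16.3, 10.9, 7.3, 4.9, 0.0 cfs; ΣQ_DR = 43.40 cfs.
V = ΣQ_DR · Δt = 43.40 × 10800 s = 4.687 × 10^5 ft³.
Over A = 0.122 mi², depth = V / A = 1.65 in.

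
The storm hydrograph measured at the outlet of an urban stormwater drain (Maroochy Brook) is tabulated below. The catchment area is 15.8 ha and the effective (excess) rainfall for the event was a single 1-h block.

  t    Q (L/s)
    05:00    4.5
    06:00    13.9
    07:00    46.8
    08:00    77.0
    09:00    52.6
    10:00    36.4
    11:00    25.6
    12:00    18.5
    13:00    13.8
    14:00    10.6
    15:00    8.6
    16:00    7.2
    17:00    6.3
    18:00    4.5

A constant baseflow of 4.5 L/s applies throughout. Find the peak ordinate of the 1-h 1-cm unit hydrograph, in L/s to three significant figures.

Direct runoff: 0.0, 9.4, 42.3, 72.5, 48.1, 31.9, 21.1, 14.0, 9.3, 6.1, 4.1, 2.7, 1.8, 0.0 L/s; ΣQ_DR = 263.3 L/s, peak = 72.5 L/s.
Runoff depth d = ΣQ_DR·Δt / A = 263.3 × 3600 / (15.8 ha) = 5.999 mm.
The 1-cm UH is the DRH scaled by (10 mm)/d, so U_p = 72.5 × 10/5.999 = 121 L/s.

U_p ≈ 121 L/s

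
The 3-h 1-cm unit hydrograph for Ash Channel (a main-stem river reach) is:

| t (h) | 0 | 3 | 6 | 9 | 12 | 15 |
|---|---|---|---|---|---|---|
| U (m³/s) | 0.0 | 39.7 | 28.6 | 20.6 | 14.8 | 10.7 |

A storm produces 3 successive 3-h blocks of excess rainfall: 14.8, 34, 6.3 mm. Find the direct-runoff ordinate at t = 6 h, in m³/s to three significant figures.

Q ≈ 177 m³/s

By discrete convolution, Q_j = Σ (P_i / 10 mm) · U_{j−i}.
At t = 6 h (j=2): Q = (14.8/10)·28.6 + (34/10)·39.7 + (6.3/10)·0.0 = 177 m³/s.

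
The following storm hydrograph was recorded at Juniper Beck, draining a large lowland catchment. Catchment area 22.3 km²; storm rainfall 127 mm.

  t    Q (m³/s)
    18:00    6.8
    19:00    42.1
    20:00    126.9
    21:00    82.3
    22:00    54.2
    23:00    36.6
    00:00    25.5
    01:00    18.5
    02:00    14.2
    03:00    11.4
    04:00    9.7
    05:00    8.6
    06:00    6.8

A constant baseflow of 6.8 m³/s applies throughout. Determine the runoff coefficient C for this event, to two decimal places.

ΣQ_DR = 355.2 m³/s; V = ΣQ_DR·Δt = 1.279 × 10^6 m³.
Runoff depth d = V / A = 57.34 mm.
C = d / P = 57.34 / 127 = 0.45.

C ≈ 0.45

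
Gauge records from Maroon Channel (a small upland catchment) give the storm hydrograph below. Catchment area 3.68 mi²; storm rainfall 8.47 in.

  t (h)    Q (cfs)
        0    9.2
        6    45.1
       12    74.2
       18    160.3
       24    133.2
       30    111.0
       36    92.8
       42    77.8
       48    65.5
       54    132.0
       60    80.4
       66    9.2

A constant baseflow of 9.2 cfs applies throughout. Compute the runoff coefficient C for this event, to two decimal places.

C ≈ 0.26

ΣQ_DR = 880.3 cfs; V = ΣQ_DR·Δt = 1.901 × 10^7 ft³.
Runoff depth d = V / A = 2.224 in.
C = d / P = 2.224 / 8.47 = 0.26.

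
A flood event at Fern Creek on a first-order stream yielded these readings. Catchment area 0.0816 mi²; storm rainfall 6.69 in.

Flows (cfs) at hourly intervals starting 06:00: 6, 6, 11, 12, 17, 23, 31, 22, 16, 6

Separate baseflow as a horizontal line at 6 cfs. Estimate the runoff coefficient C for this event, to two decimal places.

ΣQ_DR = 90.00 cfs; V = ΣQ_DR·Δt = 3.240 × 10^5 ft³.
Runoff depth d = V / A = 1.709 in.
C = d / P = 1.709 / 6.69 = 0.26.

C ≈ 0.26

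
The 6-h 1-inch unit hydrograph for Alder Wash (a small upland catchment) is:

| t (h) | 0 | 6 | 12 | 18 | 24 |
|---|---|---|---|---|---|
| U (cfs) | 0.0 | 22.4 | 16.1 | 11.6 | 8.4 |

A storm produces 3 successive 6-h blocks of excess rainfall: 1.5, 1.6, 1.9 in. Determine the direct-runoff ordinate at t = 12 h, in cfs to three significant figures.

By discrete convolution, Q_j = Σ (P_i / 1 in) · U_{j−i}.
At t = 12 h (j=2): Q = (1.5/1)·16.1 + (1.6/1)·22.4 + (1.9/1)·0.0 = 60.0 cfs.

Q ≈ 60.0 cfs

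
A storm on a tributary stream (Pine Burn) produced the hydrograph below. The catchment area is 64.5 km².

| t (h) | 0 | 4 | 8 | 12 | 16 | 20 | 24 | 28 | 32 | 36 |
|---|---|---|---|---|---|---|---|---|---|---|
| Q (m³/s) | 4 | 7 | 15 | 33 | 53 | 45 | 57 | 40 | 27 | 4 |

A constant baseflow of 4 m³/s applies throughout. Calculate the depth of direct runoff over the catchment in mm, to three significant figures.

Direct runoff: 0.0, 3.0, 11.0, 29.0, 49.0, 41.0, 53.0, 36.0, 23.0, 0.0 m³/s; ΣQ_DR = 245.0 m³/s.
V = ΣQ_DR · Δt = 245.0 × 14400 s = 3.528 × 10^6 m³.
Over A = 64.5 km², depth = V / A = 54.7 mm.

d ≈ 54.7 mm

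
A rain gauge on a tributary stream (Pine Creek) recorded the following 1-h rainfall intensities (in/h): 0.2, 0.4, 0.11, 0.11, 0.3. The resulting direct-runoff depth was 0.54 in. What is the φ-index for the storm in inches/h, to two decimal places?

φ ≈ 0.12 in/h

Only the 3 blocks with intensity above φ contribute runoff: 0.2, 0.4, 0.3 in/h.
Σ(I−φ)·Δt = d  ⇒  (0.2+0.4+0.3 − 3φ)·1 = 0.54
φ = (0.9000 − 0.54/1) / 3 = 0.12 in/h.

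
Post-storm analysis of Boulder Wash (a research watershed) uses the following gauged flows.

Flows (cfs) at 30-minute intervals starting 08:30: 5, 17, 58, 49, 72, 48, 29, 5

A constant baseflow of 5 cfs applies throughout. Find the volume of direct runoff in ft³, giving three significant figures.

V ≈ 4.37 × 10^5 ft³

Direct-runoff ordinates (Q − Q_b): 0.0, 12.0, 53.0, 44.0, 67.0, 43.0, 24.0, 0.0 cfs.
ΣQ_DR = 243.0 cfs.
With Δt = 0.5 h = 1800 s, V = ΣQ_DR · Δt = 243.0 × 1800 = 4.37 × 10^5 ft³.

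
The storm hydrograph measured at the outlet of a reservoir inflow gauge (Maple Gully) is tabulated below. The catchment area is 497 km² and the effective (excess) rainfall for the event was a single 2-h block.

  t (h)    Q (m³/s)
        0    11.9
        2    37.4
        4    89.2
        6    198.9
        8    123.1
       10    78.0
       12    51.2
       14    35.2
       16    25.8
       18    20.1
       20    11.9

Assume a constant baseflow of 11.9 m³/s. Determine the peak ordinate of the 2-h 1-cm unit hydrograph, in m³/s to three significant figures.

U_p ≈ 234 m³/s

Direct runoff: 0.0, 25.5, 77.3, 187.0, 111.2, 66.1, 39.3, 23.3, 13.9, 8.2, 0.0 m³/s; ΣQ_DR = 551.8 m³/s, peak = 187.0 m³/s.
Runoff depth d = ΣQ_DR·Δt / A = 551.8 × 7200 / (497 km²) = 7.994 mm.
The 1-cm UH is the DRH scaled by (10 mm)/d, so U_p = 187.0 × 10/7.994 = 234 m³/s.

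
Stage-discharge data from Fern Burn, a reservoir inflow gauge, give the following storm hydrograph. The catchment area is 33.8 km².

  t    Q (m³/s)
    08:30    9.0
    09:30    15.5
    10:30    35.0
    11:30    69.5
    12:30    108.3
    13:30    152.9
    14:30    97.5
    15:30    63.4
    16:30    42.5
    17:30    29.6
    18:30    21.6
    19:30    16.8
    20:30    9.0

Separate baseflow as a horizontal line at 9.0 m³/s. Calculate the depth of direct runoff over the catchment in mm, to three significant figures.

Direct runoff: 0.0, 6.5, 26.0, 60.5, 99.3, 143.9, 88.5, 54.4, 33.5, 20.6, 12.6, 7.8, 0.0 m³/s; ΣQ_DR = 553.6 m³/s.
V = ΣQ_DR · Δt = 553.6 × 3600 s = 1.993 × 10^6 m³.
Over A = 33.8 km², depth = V / A = 59.0 mm.

d ≈ 59.0 mm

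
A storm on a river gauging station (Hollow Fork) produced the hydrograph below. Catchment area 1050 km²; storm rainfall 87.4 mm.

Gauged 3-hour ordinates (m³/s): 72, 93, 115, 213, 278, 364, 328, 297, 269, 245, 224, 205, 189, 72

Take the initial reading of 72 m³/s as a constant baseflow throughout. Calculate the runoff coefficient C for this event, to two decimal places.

ΣQ_DR = 1956 m³/s; V = ΣQ_DR·Δt = 2.112 × 10^7 m³.
Runoff depth d = V / A = 20.12 mm.
C = d / P = 20.12 / 87.4 = 0.23.

C ≈ 0.23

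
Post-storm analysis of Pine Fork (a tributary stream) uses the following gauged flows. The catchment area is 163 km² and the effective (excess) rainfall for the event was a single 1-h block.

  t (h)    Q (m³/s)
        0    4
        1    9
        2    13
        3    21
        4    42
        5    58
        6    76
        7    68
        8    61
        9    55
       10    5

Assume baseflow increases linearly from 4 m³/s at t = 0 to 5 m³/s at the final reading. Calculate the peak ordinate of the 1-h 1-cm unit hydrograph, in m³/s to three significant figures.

Direct runoff: 0.00, 4.90, 8.80, 16.70, 37.60, 53.50, 71.40, 63.30, 56.20, 50.10, 0.00 m³/s; ΣQ_DR = 362.5 m³/s, peak = 71.40 m³/s.
Runoff depth d = ΣQ_DR·Δt / A = 362.5 × 3600 / (163 km²) = 8.006 mm.
The 1-cm UH is the DRH scaled by (10 mm)/d, so U_p = 71.40 × 10/8.006 = 89.2 m³/s.

U_p ≈ 89.2 m³/s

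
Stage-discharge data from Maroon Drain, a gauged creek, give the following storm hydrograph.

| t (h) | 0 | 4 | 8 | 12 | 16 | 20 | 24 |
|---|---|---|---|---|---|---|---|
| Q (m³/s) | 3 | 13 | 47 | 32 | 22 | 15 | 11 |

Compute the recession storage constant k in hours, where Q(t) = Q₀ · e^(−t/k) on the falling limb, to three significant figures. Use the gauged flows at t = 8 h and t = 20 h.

On the falling limb, Q drops from 47 to 15 m³/s between t = 8 h and t = 20 h (Δt = 12 h).
k = −Δt / ln(Q₂/Q₁) = −12 / ln(15/47) = 10.5 h.

k ≈ 10.5 h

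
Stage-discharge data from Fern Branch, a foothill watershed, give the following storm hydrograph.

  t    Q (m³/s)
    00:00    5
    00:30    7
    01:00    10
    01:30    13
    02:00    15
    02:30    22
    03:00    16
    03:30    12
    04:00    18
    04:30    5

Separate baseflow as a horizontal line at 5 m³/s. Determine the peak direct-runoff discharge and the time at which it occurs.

Q_p = 17.0 m³/s at t = 02:30

Subtracting baseflow gives direct-runoff ordinates: 0.0, 2.0, 5.0, 8.0, 10.0, 17.0, 11.0, 7.0, 13.0, 0.0 m³/s.
The maximum is 17.0 m³/s, occurring at the reading for t = 02:30.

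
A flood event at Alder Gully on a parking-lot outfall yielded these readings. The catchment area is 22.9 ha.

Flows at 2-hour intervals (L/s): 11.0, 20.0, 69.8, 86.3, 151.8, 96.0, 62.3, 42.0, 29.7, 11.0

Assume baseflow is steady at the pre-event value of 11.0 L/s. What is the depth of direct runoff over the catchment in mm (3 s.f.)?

d ≈ 14.8 mm

Direct runoff: 0.0, 9.0, 58.8, 75.3, 140.8, 85.0, 51.3, 31.0, 18.7, 0.0 L/s; ΣQ_DR = 469.9 L/s.
V = ΣQ_DR · Δt = 469.9 × 7200 s = 3.383 × 10^6 L.
Over A = 22.9 ha, depth = V / A = 14.8 mm.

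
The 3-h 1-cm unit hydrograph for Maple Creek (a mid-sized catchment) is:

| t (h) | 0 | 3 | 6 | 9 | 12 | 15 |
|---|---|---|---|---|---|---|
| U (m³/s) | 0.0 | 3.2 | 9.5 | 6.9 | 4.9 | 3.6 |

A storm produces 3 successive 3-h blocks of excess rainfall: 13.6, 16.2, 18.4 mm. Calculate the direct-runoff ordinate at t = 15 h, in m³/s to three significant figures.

Q ≈ 25.5 m³/s

By discrete convolution, Q_j = Σ (P_i / 10 mm) · U_{j−i}.
At t = 15 h (j=5): Q = (13.6/10)·3.6 + (16.2/10)·4.9 + (18.4/10)·6.9 = 25.5 m³/s.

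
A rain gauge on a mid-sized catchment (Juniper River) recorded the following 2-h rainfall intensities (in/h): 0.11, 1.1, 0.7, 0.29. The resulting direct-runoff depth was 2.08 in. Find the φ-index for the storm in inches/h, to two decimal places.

Only the 2 blocks with intensity above φ contribute runoff: 1.1, 0.7 in/h.
Σ(I−φ)·Δt = d  ⇒  (1.1+0.7 − 2φ)·2 = 2.08
φ = (1.800 − 2.08/2) / 2 = 0.38 in/h.

φ ≈ 0.38 in/h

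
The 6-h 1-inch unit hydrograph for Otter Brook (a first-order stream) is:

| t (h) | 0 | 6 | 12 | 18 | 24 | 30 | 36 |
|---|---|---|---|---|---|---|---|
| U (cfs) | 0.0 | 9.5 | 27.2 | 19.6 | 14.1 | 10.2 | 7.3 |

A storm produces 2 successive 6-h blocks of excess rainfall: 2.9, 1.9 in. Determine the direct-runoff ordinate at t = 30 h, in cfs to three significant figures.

Q ≈ 56.4 cfs

By discrete convolution, Q_j = Σ (P_i / 1 in) · U_{j−i}.
At t = 30 h (j=5): Q = (2.9/1)·10.2 + (1.9/1)·14.1 = 56.4 cfs.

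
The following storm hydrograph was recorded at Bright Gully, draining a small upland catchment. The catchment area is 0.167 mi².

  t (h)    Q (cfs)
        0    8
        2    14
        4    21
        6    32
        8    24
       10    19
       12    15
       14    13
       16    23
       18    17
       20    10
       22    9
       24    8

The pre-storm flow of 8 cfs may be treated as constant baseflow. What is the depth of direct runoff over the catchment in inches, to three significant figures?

d ≈ 2.02 in

Direct runoff: 0.0, 6.0, 13.0, 24.0, 16.0, 11.0, 7.0, 5.0, 15.0, 9.0, 2.0, 1.0, 0.0 cfs; ΣQ_DR = 109.0 cfs.
V = ΣQ_DR · Δt = 109.0 × 7200 s = 7.848 × 10^5 ft³.
Over A = 0.167 mi², depth = V / A = 2.02 in.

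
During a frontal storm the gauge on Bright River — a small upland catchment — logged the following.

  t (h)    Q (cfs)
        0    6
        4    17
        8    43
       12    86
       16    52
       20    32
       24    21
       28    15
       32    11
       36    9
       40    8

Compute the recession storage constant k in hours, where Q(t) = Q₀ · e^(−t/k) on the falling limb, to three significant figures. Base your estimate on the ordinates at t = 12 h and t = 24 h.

On the falling limb, Q drops from 86 to 21 cfs between t = 12 h and t = 24 h (Δt = 12 h).
k = −Δt / ln(Q₂/Q₁) = −12 / ln(21/86) = 8.51 h.

k ≈ 8.51 h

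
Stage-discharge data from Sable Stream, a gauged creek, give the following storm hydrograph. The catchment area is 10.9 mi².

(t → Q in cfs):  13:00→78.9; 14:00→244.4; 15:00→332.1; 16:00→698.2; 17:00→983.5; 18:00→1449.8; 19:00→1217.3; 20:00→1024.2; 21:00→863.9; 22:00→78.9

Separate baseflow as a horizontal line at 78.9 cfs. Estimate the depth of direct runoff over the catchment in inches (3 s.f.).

Direct runoff: 0.0, 165.5, 253.2, 619.3, 904.6, 1370.9, 1138.4, 945.3, 785.0, 0.0 cfs; ΣQ_DR = 6182 cfs.
V = ΣQ_DR · Δt = 6182 × 3600 s = 2.226 × 10^7 ft³.
Over A = 10.9 mi², depth = V / A = 0.879 in.

d ≈ 0.879 in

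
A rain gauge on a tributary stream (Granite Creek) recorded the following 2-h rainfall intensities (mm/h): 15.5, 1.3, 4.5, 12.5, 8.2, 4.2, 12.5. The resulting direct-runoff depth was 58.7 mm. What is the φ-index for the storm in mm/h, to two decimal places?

Only the 4 blocks with intensity above φ contribute runoff: 15.5, 12.5, 8.2, 12.5 mm/h.
Σ(I−φ)·Δt = d  ⇒  (15.5+12.5+8.2+12.5 − 4φ)·2 = 58.7
φ = (48.70 − 58.7/2) / 4 = 4.84 mm/h.

φ ≈ 4.84 mm/h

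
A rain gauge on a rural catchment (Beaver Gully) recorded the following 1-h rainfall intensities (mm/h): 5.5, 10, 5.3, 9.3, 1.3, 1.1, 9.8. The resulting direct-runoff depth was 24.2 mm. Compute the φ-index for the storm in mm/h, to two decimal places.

φ ≈ 3.14 mm/h

Only the 5 blocks with intensity above φ contribute runoff: 5.5, 10, 5.3, 9.3, 9.8 mm/h.
Σ(I−φ)·Δt = d  ⇒  (5.5+10+5.3+9.3+9.8 − 5φ)·1 = 24.2
φ = (39.90 − 24.2/1) / 5 = 3.14 mm/h.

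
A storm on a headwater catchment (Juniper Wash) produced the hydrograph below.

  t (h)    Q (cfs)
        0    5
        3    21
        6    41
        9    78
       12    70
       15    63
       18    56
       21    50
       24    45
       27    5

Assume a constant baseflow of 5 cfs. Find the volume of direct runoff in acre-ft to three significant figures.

V ≈ 95.2 acre-ft

Direct-runoff ordinates (Q − Q_b): 0.0, 16.0, 36.0, 73.0, 65.0, 58.0, 51.0, 45.0, 40.0, 0.0 cfs.
ΣQ_DR = 384.0 cfs.
With Δt = 3 h = 10800 s, V = ΣQ_DR · Δt = 384.0 × 10800 = 4.15 × 10^6 ft³ = 95.2 acre-ft.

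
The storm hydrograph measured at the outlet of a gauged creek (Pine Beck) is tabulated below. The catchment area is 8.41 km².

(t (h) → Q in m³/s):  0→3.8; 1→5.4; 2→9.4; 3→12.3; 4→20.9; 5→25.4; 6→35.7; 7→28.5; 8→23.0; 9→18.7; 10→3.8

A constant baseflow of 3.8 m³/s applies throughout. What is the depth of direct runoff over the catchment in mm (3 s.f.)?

d ≈ 62.1 mm

Direct runoff: 0.0, 1.6, 5.6, 8.5, 17.1, 21.6, 31.9, 24.7, 19.2, 14.9, 0.0 m³/s; ΣQ_DR = 145.1 m³/s.
V = ΣQ_DR · Δt = 145.1 × 3600 s = 5.224 × 10^5 m³.
Over A = 8.41 km², depth = V / A = 62.1 mm.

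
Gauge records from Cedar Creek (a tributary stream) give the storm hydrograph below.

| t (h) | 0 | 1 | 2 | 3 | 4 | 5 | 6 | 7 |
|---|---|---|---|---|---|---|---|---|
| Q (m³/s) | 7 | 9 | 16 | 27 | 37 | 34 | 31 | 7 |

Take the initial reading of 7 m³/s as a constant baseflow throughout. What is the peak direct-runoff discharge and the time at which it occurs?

Subtracting baseflow gives direct-runoff ordinates: 0.0, 2.0, 9.0, 20.0, 30.0, 27.0, 24.0, 0.0 m³/s.
The maximum is 30.0 m³/s, occurring at the reading for t = 4 h.

Q_p = 30.0 m³/s at t = 4 h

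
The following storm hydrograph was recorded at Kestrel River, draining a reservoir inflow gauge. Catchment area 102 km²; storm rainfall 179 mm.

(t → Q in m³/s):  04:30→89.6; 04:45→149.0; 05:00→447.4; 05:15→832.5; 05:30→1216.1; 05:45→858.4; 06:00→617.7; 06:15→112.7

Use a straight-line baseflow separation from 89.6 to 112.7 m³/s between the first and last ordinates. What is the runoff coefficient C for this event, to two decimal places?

ΣQ_DR = 3514 m³/s; V = ΣQ_DR·Δt = 3.163 × 10^6 m³.
Runoff depth d = V / A = 31.01 mm.
C = d / P = 31.01 / 179 = 0.17.

C ≈ 0.17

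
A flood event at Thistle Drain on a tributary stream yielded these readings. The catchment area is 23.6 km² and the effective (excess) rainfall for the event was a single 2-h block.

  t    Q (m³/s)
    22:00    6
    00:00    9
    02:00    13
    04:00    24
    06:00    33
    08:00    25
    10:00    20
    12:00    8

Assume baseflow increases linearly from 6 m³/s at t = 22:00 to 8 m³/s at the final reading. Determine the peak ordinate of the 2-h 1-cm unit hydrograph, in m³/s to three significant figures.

Direct runoff: 0.00, 2.71, 6.43, 17.14, 25.86, 17.57, 12.29, 0.00 m³/s; ΣQ_DR = 82.00 m³/s, peak = 25.86 m³/s.
Runoff depth d = ΣQ_DR·Δt / A = 82.00 × 7200 / (23.6 km²) = 25.02 mm.
The 1-cm UH is the DRH scaled by (10 mm)/d, so U_p = 25.86 × 10/25.02 = 10.3 m³/s.

U_p ≈ 10.3 m³/s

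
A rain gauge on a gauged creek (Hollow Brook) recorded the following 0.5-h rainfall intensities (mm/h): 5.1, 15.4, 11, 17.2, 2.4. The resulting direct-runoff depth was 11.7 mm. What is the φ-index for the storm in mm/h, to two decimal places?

φ ≈ 6.73 mm/h

Only the 3 blocks with intensity above φ contribute runoff: 15.4, 11, 17.2 mm/h.
Σ(I−φ)·Δt = d  ⇒  (15.4+11+17.2 − 3φ)·0.5 = 11.7
φ = (43.60 − 11.7/0.5) / 3 = 6.73 mm/h.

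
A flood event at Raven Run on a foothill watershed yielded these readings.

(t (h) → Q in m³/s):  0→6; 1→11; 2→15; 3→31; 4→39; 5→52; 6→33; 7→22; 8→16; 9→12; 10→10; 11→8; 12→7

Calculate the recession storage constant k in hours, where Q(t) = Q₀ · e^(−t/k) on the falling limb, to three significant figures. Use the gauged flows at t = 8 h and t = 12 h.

On the falling limb, Q drops from 16 to 7 m³/s between t = 8 h and t = 12 h (Δt = 4 h).
k = −Δt / ln(Q₂/Q₁) = −4 / ln(7/16) = 4.84 h.

k ≈ 4.84 h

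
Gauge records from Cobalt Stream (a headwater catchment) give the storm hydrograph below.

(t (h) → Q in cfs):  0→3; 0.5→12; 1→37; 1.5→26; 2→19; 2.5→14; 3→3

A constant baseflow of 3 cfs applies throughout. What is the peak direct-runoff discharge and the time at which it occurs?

Q_p = 34.0 cfs at t = 1 h

Subtracting baseflow gives direct-runoff ordinates: 0.0, 9.0, 34.0, 23.0, 16.0, 11.0, 0.0 cfs.
The maximum is 34.0 cfs, occurring at the reading for t = 1 h.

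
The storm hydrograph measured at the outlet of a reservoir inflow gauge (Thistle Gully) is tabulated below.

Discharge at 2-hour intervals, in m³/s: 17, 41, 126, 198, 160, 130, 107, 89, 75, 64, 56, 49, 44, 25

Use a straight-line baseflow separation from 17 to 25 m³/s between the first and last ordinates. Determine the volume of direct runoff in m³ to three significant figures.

Direct-runoff ordinates (Q − Q_b): 0.00, 23.38, 107.77, 179.15, 140.54, 109.92, 86.31, 67.69, 53.08, 41.46, 32.85, 25.23, 19.62, 0.00 m³/s.
ΣQ_DR = 887.0 m³/s.
With Δt = 2 h = 7200 s, V = ΣQ_DR · Δt = 887.0 × 7200 = 6.39 × 10^6 m³.

V ≈ 6.39 × 10^6 m³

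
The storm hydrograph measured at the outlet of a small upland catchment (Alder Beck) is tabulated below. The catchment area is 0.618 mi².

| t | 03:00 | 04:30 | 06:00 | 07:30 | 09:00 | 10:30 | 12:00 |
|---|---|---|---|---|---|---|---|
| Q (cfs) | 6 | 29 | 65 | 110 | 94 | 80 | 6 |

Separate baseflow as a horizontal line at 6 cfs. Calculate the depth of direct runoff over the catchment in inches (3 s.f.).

d ≈ 1.31 in

Direct runoff: 0.0, 23.0, 59.0, 104.0, 88.0, 74.0, 0.0 cfs; ΣQ_DR = 348.0 cfs.
V = ΣQ_DR · Δt = 348.0 × 5400 s = 1.879 × 10^6 ft³.
Over A = 0.618 mi², depth = V / A = 1.31 in.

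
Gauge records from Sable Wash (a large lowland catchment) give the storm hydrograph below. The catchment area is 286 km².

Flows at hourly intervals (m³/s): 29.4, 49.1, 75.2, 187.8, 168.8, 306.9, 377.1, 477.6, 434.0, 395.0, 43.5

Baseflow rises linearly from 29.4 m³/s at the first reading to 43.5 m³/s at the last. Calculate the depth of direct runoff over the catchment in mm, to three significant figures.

Direct runoff: 0.00, 18.29, 42.98, 154.17, 133.76, 270.45, 339.24, 438.33, 393.32, 352.91, 0.00 m³/s; ΣQ_DR = 2143 m³/s.
V = ΣQ_DR · Δt = 2143 × 3600 s = 7.716 × 10^6 m³.
Over A = 286 km², depth = V / A = 27.0 mm.

d ≈ 27.0 mm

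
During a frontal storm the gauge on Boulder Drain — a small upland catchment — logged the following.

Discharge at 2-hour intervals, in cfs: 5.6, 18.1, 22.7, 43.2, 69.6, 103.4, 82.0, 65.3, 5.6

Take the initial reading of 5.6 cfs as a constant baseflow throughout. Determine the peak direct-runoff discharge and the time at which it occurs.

Q_p = 97.8 cfs at t = 10 h

Subtracting baseflow gives direct-runoff ordinates: 0.0, 12.5, 17.1, 37.6, 64.0, 97.8, 76.4, 59.7, 0.0 cfs.
The maximum is 97.8 cfs, occurring at the reading for t = 10 h.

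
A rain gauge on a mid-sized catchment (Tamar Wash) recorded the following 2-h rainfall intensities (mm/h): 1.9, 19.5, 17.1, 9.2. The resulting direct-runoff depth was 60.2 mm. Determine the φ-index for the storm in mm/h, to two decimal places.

Only the 3 blocks with intensity above φ contribute runoff: 19.5, 17.1, 9.2 mm/h.
Σ(I−φ)·Δt = d  ⇒  (19.5+17.1+9.2 − 3φ)·2 = 60.2
φ = (45.80 − 60.2/2) / 3 = 5.23 mm/h.

φ ≈ 5.23 mm/h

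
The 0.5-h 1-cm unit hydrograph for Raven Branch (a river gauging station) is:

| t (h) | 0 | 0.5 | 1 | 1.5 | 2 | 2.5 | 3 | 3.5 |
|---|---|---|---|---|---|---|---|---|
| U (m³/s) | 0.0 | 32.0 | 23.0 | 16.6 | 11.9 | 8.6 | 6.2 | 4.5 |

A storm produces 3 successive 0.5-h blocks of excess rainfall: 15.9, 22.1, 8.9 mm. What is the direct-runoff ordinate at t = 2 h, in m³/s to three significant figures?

By discrete convolution, Q_j = Σ (P_i / 10 mm) · U_{j−i}.
At t = 2 h (j=4): Q = (15.9/10)·11.9 + (22.1/10)·16.6 + (8.9/10)·23.0 = 76.1 m³/s.

Q ≈ 76.1 m³/s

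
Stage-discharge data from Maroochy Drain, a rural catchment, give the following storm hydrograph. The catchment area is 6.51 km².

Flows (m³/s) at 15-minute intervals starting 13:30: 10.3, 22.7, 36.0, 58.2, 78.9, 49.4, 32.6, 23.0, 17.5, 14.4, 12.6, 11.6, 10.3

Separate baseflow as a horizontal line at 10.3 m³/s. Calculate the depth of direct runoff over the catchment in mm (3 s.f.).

d ≈ 33.7 mm

Direct runoff: 0.0, 12.4, 25.7, 47.9, 68.6, 39.1, 22.3, 12.7, 7.2, 4.1, 2.3, 1.3, 0.0 m³/s; ΣQ_DR = 243.6 m³/s.
V = ΣQ_DR · Δt = 243.6 × 900 s = 2.192 × 10^5 m³.
Over A = 6.51 km², depth = V / A = 33.7 mm.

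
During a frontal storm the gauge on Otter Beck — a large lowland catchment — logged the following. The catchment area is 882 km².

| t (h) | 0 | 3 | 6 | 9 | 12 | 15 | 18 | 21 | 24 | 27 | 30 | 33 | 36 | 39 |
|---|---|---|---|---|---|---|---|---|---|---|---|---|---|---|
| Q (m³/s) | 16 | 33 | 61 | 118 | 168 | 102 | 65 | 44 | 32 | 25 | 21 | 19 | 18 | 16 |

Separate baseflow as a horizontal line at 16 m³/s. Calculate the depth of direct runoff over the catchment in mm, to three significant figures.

Direct runoff: 0.0, 17.0, 45.0, 102.0, 152.0, 86.0, 49.0, 28.0, 16.0, 9.0, 5.0, 3.0, 2.0, 0.0 m³/s; ΣQ_DR = 514.0 m³/s.
V = ΣQ_DR · Δt = 514.0 × 10800 s = 5.551 × 10^6 m³.
Over A = 882 km², depth = V / A = 6.29 mm.

d ≈ 6.29 mm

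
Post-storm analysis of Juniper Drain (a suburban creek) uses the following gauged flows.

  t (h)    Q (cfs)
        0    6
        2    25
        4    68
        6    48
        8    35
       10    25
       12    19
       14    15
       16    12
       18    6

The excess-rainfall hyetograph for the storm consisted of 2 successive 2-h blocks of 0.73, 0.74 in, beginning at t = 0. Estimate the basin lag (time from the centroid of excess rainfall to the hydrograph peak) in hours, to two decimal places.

t_L ≈ 1.99 h

Centroid of excess rainfall: t_c = Σ P_i·t̄_i / ΣP_i = 2.0068 h (block centres at 1, 3 h).
Hydrograph peak occurs at t = 4 h, so basin lag t_L = 4 − 2.0068 = 1.99 h.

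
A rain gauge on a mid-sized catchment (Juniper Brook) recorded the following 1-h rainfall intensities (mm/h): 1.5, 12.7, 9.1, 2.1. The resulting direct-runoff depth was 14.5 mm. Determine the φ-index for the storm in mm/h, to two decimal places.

Only the 2 blocks with intensity above φ contribute runoff: 12.7, 9.1 mm/h.
Σ(I−φ)·Δt = d  ⇒  (12.7+9.1 − 2φ)·1 = 14.5
φ = (21.80 − 14.5/1) / 2 = 3.65 mm/h.

φ ≈ 3.65 mm/h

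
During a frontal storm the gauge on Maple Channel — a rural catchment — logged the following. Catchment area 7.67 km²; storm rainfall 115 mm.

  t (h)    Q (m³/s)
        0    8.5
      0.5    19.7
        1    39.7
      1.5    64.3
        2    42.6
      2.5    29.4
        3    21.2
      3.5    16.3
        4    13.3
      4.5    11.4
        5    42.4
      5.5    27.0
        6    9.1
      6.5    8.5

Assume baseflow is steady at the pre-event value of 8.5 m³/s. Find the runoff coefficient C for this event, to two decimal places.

C ≈ 0.48

ΣQ_DR = 234.4 m³/s; V = ΣQ_DR·Δt = 4.219 × 10^5 m³.
Runoff depth d = V / A = 55.01 mm.
C = d / P = 55.01 / 115 = 0.48.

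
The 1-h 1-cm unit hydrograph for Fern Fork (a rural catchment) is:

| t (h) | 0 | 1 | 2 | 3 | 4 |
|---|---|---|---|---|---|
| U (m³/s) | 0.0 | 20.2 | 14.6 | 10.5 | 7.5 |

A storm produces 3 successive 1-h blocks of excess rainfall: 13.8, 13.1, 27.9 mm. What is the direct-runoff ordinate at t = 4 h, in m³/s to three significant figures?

Q ≈ 64.8 m³/s

By discrete convolution, Q_j = Σ (P_i / 10 mm) · U_{j−i}.
At t = 4 h (j=4): Q = (13.8/10)·7.5 + (13.1/10)·10.5 + (27.9/10)·14.6 = 64.8 m³/s.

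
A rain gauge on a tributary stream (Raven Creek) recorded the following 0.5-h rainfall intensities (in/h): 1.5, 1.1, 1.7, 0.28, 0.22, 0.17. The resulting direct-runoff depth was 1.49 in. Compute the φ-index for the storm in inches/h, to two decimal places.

Only the 3 blocks with intensity above φ contribute runoff: 1.5, 1.1, 1.7 in/h.
Σ(I−φ)·Δt = d  ⇒  (1.5+1.1+1.7 − 3φ)·0.5 = 1.49
φ = (4.300 − 1.49/0.5) / 3 = 0.44 in/h.

φ ≈ 0.44 in/h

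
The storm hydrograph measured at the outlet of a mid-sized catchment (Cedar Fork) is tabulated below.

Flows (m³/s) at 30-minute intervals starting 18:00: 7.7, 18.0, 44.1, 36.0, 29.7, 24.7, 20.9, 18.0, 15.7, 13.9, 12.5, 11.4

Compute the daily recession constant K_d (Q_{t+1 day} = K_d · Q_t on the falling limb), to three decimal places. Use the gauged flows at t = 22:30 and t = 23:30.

K_d ≈ 0.009

Between t = 22:30 and t = 23:30 the flow falls from 13.9 to 11.4 m³/s over 2×0.5 h = 1 h.
Per-interval ratio K = (11.4/13.9)^(1/2) = 0.9056; K_d = K^(24/0.5) = 0.009.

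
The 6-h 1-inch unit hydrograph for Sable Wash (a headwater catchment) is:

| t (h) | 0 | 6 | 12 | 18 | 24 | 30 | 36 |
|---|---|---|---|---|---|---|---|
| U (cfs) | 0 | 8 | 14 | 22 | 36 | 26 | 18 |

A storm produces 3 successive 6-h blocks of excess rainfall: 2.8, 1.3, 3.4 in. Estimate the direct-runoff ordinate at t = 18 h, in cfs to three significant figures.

By discrete convolution, Q_j = Σ (P_i / 1 in) · U_{j−i}.
At t = 18 h (j=3): Q = (2.8/1)·22 + (1.3/1)·14 + (3.4/1)·8 = 107 cfs.

Q ≈ 107 cfs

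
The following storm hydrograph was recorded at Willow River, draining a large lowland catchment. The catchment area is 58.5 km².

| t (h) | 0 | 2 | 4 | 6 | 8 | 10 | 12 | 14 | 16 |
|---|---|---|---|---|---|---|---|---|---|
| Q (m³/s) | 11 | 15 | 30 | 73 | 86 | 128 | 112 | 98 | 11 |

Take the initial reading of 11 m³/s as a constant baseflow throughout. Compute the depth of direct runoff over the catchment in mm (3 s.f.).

Direct runoff: 0.0, 4.0, 19.0, 62.0, 75.0, 117.0, 101.0, 87.0, 0.0 m³/s; ΣQ_DR = 465.0 m³/s.
V = ΣQ_DR · Δt = 465.0 × 7200 s = 3.348 × 10^6 m³.
Over A = 58.5 km², depth = V / A = 57.2 mm.

d ≈ 57.2 mm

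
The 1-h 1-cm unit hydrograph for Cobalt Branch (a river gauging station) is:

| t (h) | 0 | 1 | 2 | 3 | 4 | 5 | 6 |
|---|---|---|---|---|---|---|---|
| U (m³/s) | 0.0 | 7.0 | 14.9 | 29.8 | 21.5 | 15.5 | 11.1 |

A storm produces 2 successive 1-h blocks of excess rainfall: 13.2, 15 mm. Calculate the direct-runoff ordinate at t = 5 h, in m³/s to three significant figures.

Q ≈ 52.7 m³/s

By discrete convolution, Q_j = Σ (P_i / 10 mm) · U_{j−i}.
At t = 5 h (j=5): Q = (13.2/10)·15.5 + (15/10)·21.5 = 52.7 m³/s.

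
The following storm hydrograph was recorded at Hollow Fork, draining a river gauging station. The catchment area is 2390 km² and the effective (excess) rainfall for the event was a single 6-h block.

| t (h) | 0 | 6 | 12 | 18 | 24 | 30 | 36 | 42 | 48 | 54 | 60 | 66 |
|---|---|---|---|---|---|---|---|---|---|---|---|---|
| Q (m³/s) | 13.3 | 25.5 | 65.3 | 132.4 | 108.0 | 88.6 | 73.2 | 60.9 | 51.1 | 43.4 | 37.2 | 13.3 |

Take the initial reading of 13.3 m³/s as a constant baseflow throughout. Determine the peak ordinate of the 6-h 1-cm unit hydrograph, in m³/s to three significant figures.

U_p ≈ 238 m³/s

Direct runoff: 0.0, 12.2, 52.0, 119.1, 94.7, 75.3, 59.9, 47.6, 37.8, 30.1, 23.9, 0.0 m³/s; ΣQ_DR = 552.6 m³/s, peak = 119.1 m³/s.
Runoff depth d = ΣQ_DR·Δt / A = 552.6 × 21600 / (2390 km²) = 4.994 mm.
The 1-cm UH is the DRH scaled by (10 mm)/d, so U_p = 119.1 × 10/4.994 = 238 m³/s.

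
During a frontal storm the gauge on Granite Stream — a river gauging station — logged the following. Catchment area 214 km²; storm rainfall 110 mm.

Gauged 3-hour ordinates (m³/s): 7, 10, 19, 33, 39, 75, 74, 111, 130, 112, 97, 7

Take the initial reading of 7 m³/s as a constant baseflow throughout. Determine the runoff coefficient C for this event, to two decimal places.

C ≈ 0.29

ΣQ_DR = 630.0 m³/s; V = ΣQ_DR·Δt = 6.804 × 10^6 m³.
Runoff depth d = V / A = 31.79 mm.
C = d / P = 31.79 / 110 = 0.29.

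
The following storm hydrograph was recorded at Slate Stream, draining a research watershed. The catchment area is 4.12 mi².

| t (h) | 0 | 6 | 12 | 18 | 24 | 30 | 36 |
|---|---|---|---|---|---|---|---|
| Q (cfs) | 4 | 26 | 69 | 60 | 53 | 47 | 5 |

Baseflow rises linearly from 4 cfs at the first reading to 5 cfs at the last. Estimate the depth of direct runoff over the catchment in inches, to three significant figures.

Direct runoff: 0.00, 21.83, 64.67, 55.50, 48.33, 42.17, 0.00 cfs; ΣQ_DR = 232.5 cfs.
V = ΣQ_DR · Δt = 232.5 × 21600 s = 5.022 × 10^6 ft³.
Over A = 4.12 mi², depth = V / A = 0.525 in.

d ≈ 0.525 in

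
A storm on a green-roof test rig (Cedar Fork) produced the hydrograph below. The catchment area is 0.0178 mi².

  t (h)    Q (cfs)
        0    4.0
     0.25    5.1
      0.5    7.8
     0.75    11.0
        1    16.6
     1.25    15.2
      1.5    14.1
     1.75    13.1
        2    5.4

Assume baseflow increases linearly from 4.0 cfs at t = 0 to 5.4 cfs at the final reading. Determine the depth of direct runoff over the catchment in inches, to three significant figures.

d ≈ 1.09 in

Direct runoff: 0.00, 0.93, 3.45, 6.47, 11.90, 10.32, 9.05, 7.88, 0.00 cfs; ΣQ_DR = 50.00 cfs.
V = ΣQ_DR · Δt = 50.00 × 900 s = 45000 ft³.
Over A = 0.0178 mi², depth = V / A = 1.09 in.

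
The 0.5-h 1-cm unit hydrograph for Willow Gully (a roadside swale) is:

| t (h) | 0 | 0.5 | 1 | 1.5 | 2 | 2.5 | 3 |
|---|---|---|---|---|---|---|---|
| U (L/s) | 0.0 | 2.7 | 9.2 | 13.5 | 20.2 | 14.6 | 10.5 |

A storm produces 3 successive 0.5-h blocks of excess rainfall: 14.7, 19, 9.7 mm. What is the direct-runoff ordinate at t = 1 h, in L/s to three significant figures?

By discrete convolution, Q_j = Σ (P_i / 10 mm) · U_{j−i}.
At t = 1 h (j=2): Q = (14.7/10)·9.2 + (19/10)·2.7 + (9.7/10)·0.0 = 18.7 L/s.

Q ≈ 18.7 L/s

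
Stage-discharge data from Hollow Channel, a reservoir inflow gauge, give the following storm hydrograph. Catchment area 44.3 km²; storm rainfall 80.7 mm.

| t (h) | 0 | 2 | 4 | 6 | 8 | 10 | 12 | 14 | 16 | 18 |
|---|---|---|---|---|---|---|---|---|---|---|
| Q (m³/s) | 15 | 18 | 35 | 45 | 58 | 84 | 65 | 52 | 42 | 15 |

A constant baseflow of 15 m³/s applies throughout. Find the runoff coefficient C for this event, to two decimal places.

ΣQ_DR = 279.0 m³/s; V = ΣQ_DR·Δt = 2.009 × 10^6 m³.
Runoff depth d = V / A = 45.35 mm.
C = d / P = 45.35 / 80.7 = 0.56.

C ≈ 0.56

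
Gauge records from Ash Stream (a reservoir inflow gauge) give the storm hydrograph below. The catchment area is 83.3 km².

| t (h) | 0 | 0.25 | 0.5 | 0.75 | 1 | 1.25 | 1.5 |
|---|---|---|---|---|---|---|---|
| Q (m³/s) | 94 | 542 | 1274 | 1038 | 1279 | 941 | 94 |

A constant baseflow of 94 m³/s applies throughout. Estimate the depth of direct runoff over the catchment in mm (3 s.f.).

Direct runoff: 0.0, 448.0, 1180.0, 944.0, 1185.0, 847.0, 0.0 m³/s; ΣQ_DR = 4604 m³/s.
V = ΣQ_DR · Δt = 4604 × 900 s = 4.144 × 10^6 m³.
Over A = 83.3 km², depth = V / A = 49.7 mm.

d ≈ 49.7 mm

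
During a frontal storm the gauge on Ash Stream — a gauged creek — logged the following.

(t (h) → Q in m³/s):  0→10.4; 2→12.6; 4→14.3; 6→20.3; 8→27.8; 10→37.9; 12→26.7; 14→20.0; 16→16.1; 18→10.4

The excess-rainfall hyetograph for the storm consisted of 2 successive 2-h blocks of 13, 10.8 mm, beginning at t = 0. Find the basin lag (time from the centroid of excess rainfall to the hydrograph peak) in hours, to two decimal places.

t_L ≈ 8.09 h

Centroid of excess rainfall: t_c = Σ P_i·t̄_i / ΣP_i = 1.9076 h (block centres at 1, 3 h).
Hydrograph peak occurs at t = 10 h, so basin lag t_L = 10 − 1.9076 = 8.09 h.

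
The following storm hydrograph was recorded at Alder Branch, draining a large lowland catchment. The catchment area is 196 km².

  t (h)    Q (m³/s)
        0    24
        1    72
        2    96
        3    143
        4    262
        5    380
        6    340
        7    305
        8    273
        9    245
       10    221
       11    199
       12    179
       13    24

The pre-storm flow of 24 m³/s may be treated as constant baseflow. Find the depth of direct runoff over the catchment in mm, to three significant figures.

d ≈ 44.6 mm

Direct runoff: 0.0, 48.0, 72.0, 119.0, 238.0, 356.0, 316.0, 281.0, 249.0, 221.0, 197.0, 175.0, 155.0, 0.0 m³/s; ΣQ_DR = 2427 m³/s.
V = ΣQ_DR · Δt = 2427 × 3600 s = 8.737 × 10^6 m³.
Over A = 196 km², depth = V / A = 44.6 mm.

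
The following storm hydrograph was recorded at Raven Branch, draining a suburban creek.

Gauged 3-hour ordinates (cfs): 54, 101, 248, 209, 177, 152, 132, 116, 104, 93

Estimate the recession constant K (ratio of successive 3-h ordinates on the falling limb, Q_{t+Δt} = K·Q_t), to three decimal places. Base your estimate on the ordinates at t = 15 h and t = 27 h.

K ≈ 0.884

Using the recession-limb readings at t = 15 h and t = 27 h: Q falls from 152 to 93 cfs over 4 intervals.
K = (Q₂/Q₁)^(1/4) = (93/152)^(1/4) = 0.884.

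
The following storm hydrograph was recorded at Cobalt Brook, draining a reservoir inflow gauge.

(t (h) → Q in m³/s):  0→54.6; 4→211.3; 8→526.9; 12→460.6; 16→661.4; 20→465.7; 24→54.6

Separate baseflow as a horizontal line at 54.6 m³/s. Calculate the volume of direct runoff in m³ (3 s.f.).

Direct-runoff ordinates (Q − Q_b): 0.0, 156.7, 472.3, 406.0, 606.8, 411.1, 0.0 m³/s.
ΣQ_DR = 2053 m³/s.
With Δt = 4 h = 14400 s, V = ΣQ_DR · Δt = 2053 × 14400 = 2.96 × 10^7 m³.

V ≈ 2.96 × 10^7 m³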